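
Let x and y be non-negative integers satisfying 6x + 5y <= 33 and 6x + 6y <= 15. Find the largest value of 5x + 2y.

10

(x,y)=(2,0) is feasible, giving 10.
(x,y)=(1,1) is feasible, giving 7.
No feasible integer point exceeds 10.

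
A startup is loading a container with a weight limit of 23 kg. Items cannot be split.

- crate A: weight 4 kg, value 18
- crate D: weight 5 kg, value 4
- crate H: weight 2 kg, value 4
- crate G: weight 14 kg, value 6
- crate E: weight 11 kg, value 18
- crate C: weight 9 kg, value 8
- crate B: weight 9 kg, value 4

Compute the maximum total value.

44

Take crate A, crate D, crate H, and crate E: weight 4 + 5 + 2 + 11 = 22 ≤ 23, value 18 + 4 + 4 + 18 = 44.
No other feasible combination does better.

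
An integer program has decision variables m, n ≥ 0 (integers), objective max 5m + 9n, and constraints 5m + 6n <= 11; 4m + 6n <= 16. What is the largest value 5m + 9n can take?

Relaxing integrality, the LP optimum is 16.50 at (m,n) = (0, 1.83), which is not an integer point.
(m,n)=(1,1): 5·1+6·1=11≤11, 4·1+6·1=10≤16, objective 14.
(m,n)=(2,0): 5·2+6·0=10≤11, 4·2+6·0=8≤16, objective 10.
(m,n)=(0,1): 5·0+6·1=6≤11, 4·0+6·1=6≤16, objective 9.
(m,n)=(1,0): 5·1+6·0=5≤11, 4·1+6·0=4≤16, objective 5.
No feasible integer point exceeds 14.

14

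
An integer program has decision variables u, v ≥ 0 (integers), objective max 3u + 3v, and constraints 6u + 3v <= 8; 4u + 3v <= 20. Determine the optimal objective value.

The continuous relaxation peaks at (0, 2.67) with value 8.00; rounding to a feasible lattice point costs some objective.
(u,v)=(0,2): 6·0+3·2=6≤8, 4·0+3·2=6≤20, objective 6.
(u,v)=(0,1): 6·0+3·1=3≤8, 4·0+3·1=3≤20, objective 3.
No feasible integer point exceeds 6.

6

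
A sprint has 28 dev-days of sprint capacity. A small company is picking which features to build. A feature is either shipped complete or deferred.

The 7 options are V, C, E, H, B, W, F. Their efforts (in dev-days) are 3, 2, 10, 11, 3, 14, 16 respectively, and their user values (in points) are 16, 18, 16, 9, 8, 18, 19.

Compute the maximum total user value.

Allowing fractional choices, the relaxed optimum would be about 70.9, but features are indivisible.
V + C + E + H: effort 3 + 2 + 10 + 11 = 26 ≤ 28, user value 16 + 18 + 16 + 9 = 59.
V + C + B + F: effort 3 + 2 + 3 + 16 = 24 ≤ 28, user value 16 + 18 + 8 + 19 = 61.
V + C + B + W: effort 3 + 2 + 3 + 14 = 22 ≤ 28, user value 16 + 18 + 8 + 18 = 60.
Best is V, C, B, and F with total user value 61.

61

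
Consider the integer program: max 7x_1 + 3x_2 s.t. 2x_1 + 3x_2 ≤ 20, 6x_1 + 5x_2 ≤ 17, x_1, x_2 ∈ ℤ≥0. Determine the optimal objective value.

17

Relaxing integrality, the LP optimum is 19.83 at (x_1,x_2) = (2.83, 0), which is not an integer point.
(x_1,x_2)=(2,1): 2·2+3·1=7≤20, 6·2+5·1=17≤17, objective 17.
(x_1,x_2)=(2,0): 2·2+3·0=4≤20, 6·2+5·0=12≤17, objective 14.
(x_1,x_2)=(1,2): 2·1+3·2=8≤20, 6·1+5·2=16≤17, objective 13.
The best lattice point is (2,1), giving 17.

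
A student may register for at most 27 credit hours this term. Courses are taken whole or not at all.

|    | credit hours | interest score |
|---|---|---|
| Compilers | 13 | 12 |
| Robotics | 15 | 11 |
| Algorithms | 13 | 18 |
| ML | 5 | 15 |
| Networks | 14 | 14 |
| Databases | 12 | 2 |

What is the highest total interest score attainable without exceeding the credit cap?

Take Algorithms and ML: credit hours 13 + 5 = 18 ≤ 27, interest score 18 + 15 = 33.
No other feasible combination does better.

33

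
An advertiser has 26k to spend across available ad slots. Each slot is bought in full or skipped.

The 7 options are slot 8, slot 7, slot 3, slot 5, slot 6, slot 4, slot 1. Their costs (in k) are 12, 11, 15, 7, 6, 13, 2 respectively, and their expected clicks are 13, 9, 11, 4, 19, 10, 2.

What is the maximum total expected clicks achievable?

Allowing fractional choices, the relaxed optimum would be about 38.9, but ad slots are indivisible.
slot 7 + slot 5 + slot 6 + slot 1: cost 11 + 7 + 6 + 2 = 26 ≤ 26, expected clicks 9 + 4 + 19 + 2 = 34.
slot 8 + slot 5 + slot 6: cost 12 + 7 + 6 = 25 ≤ 26, expected clicks 13 + 4 + 19 = 36.
slot 8 + slot 6 + slot 1: cost 12 + 6 + 2 = 20 ≤ 26, expected clicks 13 + 19 + 2 = 34.
Best is slot 8, slot 5, and slot 6 with total expected clicks 36.

36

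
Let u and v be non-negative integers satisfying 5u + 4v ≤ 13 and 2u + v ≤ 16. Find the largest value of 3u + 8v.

24

Relaxing integrality, the LP optimum is 26.00 at (u,v) = (0, 3.25), which is not an integer point.
(u,v)=(0,3): 5·0+4·3=12≤13, 2·0+1·3=3≤16, objective 24.
(u,v)=(1,2): 5·1+4·2=13≤13, 2·1+1·2=4≤16, objective 19.
The best lattice point is (0,3), giving 24.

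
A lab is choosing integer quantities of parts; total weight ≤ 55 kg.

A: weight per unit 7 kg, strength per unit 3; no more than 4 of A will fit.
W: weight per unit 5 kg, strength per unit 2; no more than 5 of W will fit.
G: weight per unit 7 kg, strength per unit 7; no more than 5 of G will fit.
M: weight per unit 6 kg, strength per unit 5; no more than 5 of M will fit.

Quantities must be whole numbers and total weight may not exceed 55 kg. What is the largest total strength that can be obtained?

50

G has the best ratio (7/7); taking only G gives at most 5×7 = 35 (stopped by the supply cap of 5).
Mixing does better — 5×G and 3×M: weight 53 ≤ 55, strength 5·7 + 3·5 = 50.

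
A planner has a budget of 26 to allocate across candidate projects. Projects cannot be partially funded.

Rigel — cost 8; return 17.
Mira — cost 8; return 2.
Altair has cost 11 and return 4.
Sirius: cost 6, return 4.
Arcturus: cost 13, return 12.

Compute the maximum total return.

29

Allowing fractional choices, the relaxed optimum would be about 32.3, but projects are indivisible.
Rigel + Arcturus: cost 8 + 13 = 21 ≤ 26, return 17 + 12 = 29.
Rigel + Altair + Sirius: cost 8 + 11 + 6 = 25 ≤ 26, return 17 + 4 + 4 = 25.
Rigel + Mira + Sirius: cost 8 + 8 + 6 = 22 ≤ 26, return 17 + 2 + 4 = 23.
Best is Rigel and Arcturus with total return 29.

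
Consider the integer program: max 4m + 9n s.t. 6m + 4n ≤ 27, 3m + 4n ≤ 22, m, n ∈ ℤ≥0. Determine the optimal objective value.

45

Relaxing integrality, the LP optimum is 49.50 at (m,n) = (0, 5.5), which is not an integer point.
(m,n)=(0,5): 6·0+4·5=20≤27, 3·0+4·5=20≤22, objective 45.
(m,n)=(1,4): 6·1+4·4=22≤27, 3·1+4·4=19≤22, objective 40.
(m,n)=(0,4): 6·0+4·4=16≤27, 3·0+4·4=16≤22, objective 36.
The best lattice point is (0,5), giving 45.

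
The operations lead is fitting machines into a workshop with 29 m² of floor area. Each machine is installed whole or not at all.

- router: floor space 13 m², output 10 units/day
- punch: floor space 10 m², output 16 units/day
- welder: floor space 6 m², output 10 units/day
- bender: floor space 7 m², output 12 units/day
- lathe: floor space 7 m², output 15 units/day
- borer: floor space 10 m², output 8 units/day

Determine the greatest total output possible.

punch + bender + lathe: floor space 10 + 7 + 7 = 24 ≤ 29, output 16 + 12 + 15 = 43.
punch + welder + lathe: floor space 10 + 6 + 7 = 23 ≤ 29, output 16 + 10 + 15 = 41.
punch + lathe + borer: floor space 10 + 7 + 10 = 27 ≤ 29, output 16 + 15 + 8 = 39.
Best is punch, bender, and lathe with total output 43.

43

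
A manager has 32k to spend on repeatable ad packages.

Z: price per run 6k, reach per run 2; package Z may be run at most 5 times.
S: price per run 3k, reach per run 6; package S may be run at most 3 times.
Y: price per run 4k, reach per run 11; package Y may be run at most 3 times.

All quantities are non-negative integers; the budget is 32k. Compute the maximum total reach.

This is a bounded integer knapsack.
3×S and 3×Y: price 21 ≤ 32, reach 3·6 + 3·11 = 51.
1×Z, 3×S, and 3×Y: price 27 ≤ 32, reach 1·2 + 3·6 + 3·11 = 53.
Best is 53.

53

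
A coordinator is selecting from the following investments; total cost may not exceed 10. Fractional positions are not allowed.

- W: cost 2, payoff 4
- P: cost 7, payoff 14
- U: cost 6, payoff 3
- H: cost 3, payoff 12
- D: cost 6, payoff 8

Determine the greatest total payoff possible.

This is an integer program with binary decision variables.
P + H: cost 7 + 3 = 10 ≤ 10, payoff 14 + 12 = 26.
H + D: cost 3 + 6 = 9 ≤ 10, payoff 12 + 8 = 20.
W + P: cost 2 + 7 = 9 ≤ 10, payoff 4 + 14 = 18.
Best is P and H with total payoff 26.

26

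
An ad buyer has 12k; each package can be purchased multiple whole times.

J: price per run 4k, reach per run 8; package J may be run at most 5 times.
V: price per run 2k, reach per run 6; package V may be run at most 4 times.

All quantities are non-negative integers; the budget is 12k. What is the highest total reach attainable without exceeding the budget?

32

V has the best ratio (6/2); taking only V gives at most 4×6 = 24 (stopped by the supply cap of 4).
Mixing does better — 1×J and 4×V: price 12 ≤ 12, reach 1·8 + 4·6 = 32.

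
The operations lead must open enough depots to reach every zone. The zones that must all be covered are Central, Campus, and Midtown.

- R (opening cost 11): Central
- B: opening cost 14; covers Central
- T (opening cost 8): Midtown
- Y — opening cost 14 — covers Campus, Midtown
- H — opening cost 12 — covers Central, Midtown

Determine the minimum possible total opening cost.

25

The greedy cost-per-new-zone heuristic would pick H and Y for 26, but a cheaper cover exists.
Choose R and Y: together they cover Central, Campus, Midtown — every zone.
Total opening cost: 11 + 14 = 25.
No cover costs less than 25.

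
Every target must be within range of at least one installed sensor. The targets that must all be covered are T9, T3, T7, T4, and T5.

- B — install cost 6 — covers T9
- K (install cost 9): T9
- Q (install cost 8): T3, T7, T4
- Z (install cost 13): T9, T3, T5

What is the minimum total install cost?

21

This is a weighted set-cover instance.
The greedy cost-per-new-target heuristic would pick Q, B, and Z for 27, but a cheaper cover exists.
Choose Q and Z: together they cover T9, T3, T7, T4, T5 — every target.
Total install cost: 8 + 13 = 21.
No cover costs less than 21.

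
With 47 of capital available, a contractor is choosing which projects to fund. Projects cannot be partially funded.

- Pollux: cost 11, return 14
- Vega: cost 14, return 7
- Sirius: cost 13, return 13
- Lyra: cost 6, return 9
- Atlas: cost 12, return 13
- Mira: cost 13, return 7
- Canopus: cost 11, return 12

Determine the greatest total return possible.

Pollux + Sirius + Atlas + Canopus: cost 11 + 13 + 12 + 11 = 47 ≤ 47, return 14 + 13 + 13 + 12 = 52.
Pollux + Lyra + Atlas + Canopus: cost 11 + 6 + 12 + 11 = 40 ≤ 47, return 14 + 9 + 13 + 12 = 48.
Pollux + Sirius + Lyra + Atlas: cost 11 + 13 + 6 + 12 = 42 ≤ 47, return 14 + 13 + 9 + 13 = 49.
Best is Pollux, Sirius, Atlas, and Canopus with total return 52.

52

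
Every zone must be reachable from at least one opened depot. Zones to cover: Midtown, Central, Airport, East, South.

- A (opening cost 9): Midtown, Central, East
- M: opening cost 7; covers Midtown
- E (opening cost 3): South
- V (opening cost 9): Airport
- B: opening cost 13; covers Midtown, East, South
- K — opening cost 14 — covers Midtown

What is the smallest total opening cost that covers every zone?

21

Choose A, E, and V: together they cover Midtown, Central, Airport, East, South — every zone.
Total opening cost: 9 + 3 + 9 = 21.
No cover costs less than 21.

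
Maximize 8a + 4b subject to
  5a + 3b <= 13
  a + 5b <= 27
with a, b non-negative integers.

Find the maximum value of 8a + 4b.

Relaxing integrality, the LP optimum is 20.80 at (a,b) = (2.6, 0), which is not an integer point.
(a,b)=(2,1): 5·2+3·1=13≤13, 1·2+5·1=7≤27, objective 20.
(a,b)=(1,2): 5·1+3·2=11≤13, 1·1+5·2=11≤27, objective 16.
(a,b)=(2,0): 5·2+3·0=10≤13, 1·2+5·0=2≤27, objective 16.
Maximum is 20 at (a,b)=(2,1).

20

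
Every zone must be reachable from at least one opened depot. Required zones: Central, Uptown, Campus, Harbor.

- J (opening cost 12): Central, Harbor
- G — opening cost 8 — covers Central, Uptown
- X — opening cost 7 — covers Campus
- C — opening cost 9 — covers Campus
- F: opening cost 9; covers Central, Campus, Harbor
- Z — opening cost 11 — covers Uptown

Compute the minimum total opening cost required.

This is an integer covering problem.
Choose G and F: together they cover Central, Uptown, Campus, Harbor — every zone.
Total opening cost: 8 + 9 = 17.
No cover costs less than 17.

17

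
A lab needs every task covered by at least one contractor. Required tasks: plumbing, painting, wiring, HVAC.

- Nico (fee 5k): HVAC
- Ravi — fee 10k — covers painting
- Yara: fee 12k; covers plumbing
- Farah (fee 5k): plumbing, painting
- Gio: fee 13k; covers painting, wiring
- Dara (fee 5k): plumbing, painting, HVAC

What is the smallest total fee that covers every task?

18

This is an integer covering problem.
Choose Gio and Dara: together they cover plumbing, painting, wiring, HVAC — every task.
Total fee: 13 + 5 = 18.
No cover costs less than 18.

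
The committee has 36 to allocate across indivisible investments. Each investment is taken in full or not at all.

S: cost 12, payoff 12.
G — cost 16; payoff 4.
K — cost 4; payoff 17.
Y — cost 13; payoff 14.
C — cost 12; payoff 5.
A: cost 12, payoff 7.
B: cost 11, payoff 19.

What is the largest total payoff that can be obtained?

S + Y + B: cost 12 + 13 + 11 = 36 ≤ 36, payoff 12 + 14 + 19 = 45.
S + K + B: cost 12 + 4 + 11 = 27 ≤ 36, payoff 12 + 17 + 19 = 48.
K + Y + B: cost 4 + 13 + 11 = 28 ≤ 36, payoff 17 + 14 + 19 = 50.
Best is K, Y, and B with total payoff 50.

50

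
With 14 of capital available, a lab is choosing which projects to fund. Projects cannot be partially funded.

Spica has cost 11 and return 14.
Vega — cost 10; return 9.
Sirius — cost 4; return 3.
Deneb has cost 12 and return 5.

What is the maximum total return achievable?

Spica: cost 11 ≤ 14, return 14.
Vega: cost 10 ≤ 14, return 9.
Vega + Sirius: cost 10 + 4 = 14 ≤ 14, return 9 + 3 = 12.
Best is Spica with total return 14.

14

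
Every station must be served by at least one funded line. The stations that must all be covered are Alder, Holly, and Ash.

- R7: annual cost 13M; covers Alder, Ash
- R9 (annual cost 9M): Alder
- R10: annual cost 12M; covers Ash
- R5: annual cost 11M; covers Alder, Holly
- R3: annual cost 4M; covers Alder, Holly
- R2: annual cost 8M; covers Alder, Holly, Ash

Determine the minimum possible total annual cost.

This is a weighted set-cover instance.
R2 alone covers Alder, Holly, Ash — every station.
Total annual cost: 8.

8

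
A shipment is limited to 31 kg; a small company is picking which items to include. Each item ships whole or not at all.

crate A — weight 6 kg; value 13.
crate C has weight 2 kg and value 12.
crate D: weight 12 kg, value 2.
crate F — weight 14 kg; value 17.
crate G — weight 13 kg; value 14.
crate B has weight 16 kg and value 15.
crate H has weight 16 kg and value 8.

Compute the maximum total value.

This is an integer program with binary decision variables.
Allowing fractional choices, the relaxed optimum would be about 51.7, but items are indivisible.
crate A + crate C + crate F: weight 6 + 2 + 14 = 22 ≤ 31, value 13 + 12 + 17 = 42.
crate C + crate G + crate B: weight 2 + 13 + 16 = 31 ≤ 31, value 12 + 14 + 15 = 41.
crate C + crate F + crate G: weight 2 + 14 + 13 = 29 ≤ 31, value 12 + 17 + 14 = 43.
Best is crate C, crate F, and crate G with total value 43.

43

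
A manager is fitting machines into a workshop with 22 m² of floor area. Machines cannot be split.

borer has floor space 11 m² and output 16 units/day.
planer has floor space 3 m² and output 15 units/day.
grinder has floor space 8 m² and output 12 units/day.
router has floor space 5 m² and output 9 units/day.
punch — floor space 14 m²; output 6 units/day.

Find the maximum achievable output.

43

This is an integer program with binary decision variables.
borer + planer + router: floor space 11 + 3 + 5 = 19 ≤ 22, output 16 + 15 + 9 = 40.
borer + planer + grinder: floor space 11 + 3 + 8 = 22 ≤ 22, output 16 + 15 + 12 = 43.
Best is borer, planer, and grinder with total output 43.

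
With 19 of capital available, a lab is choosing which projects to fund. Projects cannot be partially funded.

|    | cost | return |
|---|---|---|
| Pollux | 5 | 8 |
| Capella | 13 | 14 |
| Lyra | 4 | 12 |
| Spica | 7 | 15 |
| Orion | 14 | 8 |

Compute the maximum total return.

Allowing fractional choices, the relaxed optimum would be about 38.2, but projects are indivisible.
Pollux + Lyra + Spica: cost 5 + 4 + 7 = 16 ≤ 19, return 8 + 12 + 15 = 35.
Lyra + Spica: cost 4 + 7 = 11 ≤ 19, return 12 + 15 = 27.
Capella + Lyra: cost 13 + 4 = 17 ≤ 19, return 14 + 12 = 26.
Best is Pollux, Lyra, and Spica with total return 35.

35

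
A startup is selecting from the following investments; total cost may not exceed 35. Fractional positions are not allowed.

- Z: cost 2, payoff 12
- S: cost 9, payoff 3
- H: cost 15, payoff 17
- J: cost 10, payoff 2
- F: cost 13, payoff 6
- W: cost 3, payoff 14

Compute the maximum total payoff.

49

Treat it as a binary knapsack problem.
Allowing fractional choices, the relaxed optimum would be about 49.7, but investments are indivisible.
Z + H + J + W: cost 2 + 15 + 10 + 3 = 30 ≤ 35, payoff 12 + 17 + 2 + 14 = 45.
Z + S + H + W: cost 2 + 9 + 15 + 3 = 29 ≤ 35, payoff 12 + 3 + 17 + 14 = 46.
Z + H + F + W: cost 2 + 15 + 13 + 3 = 33 ≤ 35, payoff 12 + 17 + 6 + 14 = 49.
Best is Z, H, F, and W with total payoff 49.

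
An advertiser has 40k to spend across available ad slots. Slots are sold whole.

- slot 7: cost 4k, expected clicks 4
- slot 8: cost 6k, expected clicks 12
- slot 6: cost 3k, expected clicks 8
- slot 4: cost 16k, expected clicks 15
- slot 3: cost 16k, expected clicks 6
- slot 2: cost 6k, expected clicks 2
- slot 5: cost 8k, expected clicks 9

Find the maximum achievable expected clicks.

Take slot 7, slot 8, slot 6, slot 4, and slot 5: cost 4 + 6 + 3 + 16 + 8 = 37 ≤ 40, expected clicks 4 + 12 + 8 + 15 + 9 = 48.
No other feasible combination does better.

48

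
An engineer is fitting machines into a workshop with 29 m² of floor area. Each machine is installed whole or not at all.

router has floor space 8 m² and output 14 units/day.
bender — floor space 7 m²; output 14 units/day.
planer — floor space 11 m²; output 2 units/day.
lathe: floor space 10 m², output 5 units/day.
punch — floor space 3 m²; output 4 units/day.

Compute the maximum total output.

router + bender + planer + punch: floor space 8 + 7 + 11 + 3 = 29 ≤ 29, output 14 + 14 + 2 + 4 = 34.
router + bender + lathe: floor space 8 + 7 + 10 = 25 ≤ 29, output 14 + 14 + 5 = 33.
router + bender + lathe + punch: floor space 8 + 7 + 10 + 3 = 28 ≤ 29, output 14 + 14 + 5 + 4 = 37.
Best is router, bender, lathe, and punch with total output 37.

37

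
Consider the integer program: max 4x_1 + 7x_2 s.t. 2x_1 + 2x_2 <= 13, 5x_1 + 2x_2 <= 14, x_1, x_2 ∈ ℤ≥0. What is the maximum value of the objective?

(x_1,x_2)=(0,6): 2·0+2·6=12≤13, 5·0+2·6=12≤14, objective 42.
(x_1,x_2)=(0,5): 2·0+2·5=10≤13, 5·0+2·5=10≤14, objective 35.
No feasible integer point exceeds 42.

42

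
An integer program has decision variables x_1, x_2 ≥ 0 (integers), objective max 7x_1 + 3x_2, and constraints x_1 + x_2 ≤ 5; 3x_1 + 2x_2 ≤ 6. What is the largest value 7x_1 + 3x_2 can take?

(x_1,x_2)=(2,0): 1·2+1·0=2≤5, 3·2+2·0=6≤6, objective 14.
(x_1,x_2)=(1,1): 1·1+1·1=2≤5, 3·1+2·1=5≤6, objective 10.
Maximum is 14 at (x_1,x_2)=(2,0).

14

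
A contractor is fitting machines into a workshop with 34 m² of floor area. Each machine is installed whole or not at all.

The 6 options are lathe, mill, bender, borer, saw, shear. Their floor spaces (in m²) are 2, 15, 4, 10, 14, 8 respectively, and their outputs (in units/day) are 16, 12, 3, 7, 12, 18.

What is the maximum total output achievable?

Allowing fractional choices, the relaxed optimum would be about 54.0, but machines are indivisible.
lathe + bender + saw + shear: floor space 2 + 4 + 14 + 8 = 28 ≤ 34, output 16 + 3 + 12 + 18 = 49.
lathe + mill + bender + shear: floor space 2 + 15 + 4 + 8 = 29 ≤ 34, output 16 + 12 + 3 + 18 = 49.
lathe + borer + saw + shear: floor space 2 + 10 + 14 + 8 = 34 ≤ 34, output 16 + 7 + 12 + 18 = 53.
Best is lathe, borer, saw, and shear with total output 53.

53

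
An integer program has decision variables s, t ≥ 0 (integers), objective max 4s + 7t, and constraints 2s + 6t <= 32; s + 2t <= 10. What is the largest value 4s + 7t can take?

(s,t)=(10,0): 2·10+6·0=20≤32, 1·10+2·0=10≤10, objective 40.
(s,t)=(9,0): 2·9+6·0=18≤32, 1·9+2·0=9≤10, objective 36.
Maximum is 40 at (s,t)=(10,0).

40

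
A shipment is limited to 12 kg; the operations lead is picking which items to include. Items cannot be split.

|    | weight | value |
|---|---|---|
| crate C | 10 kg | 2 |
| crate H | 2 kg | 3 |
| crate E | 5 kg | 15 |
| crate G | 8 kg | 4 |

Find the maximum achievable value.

18

This is a 0-1 knapsack instance.
Allowing fractional choices, the relaxed optimum would be about 20.5, but items are indivisible.
crate E: weight 5 ≤ 12, value 15.
crate H + crate E: weight 2 + 5 = 7 ≤ 12, value 3 + 15 = 18.
Best is crate H and crate E with total value 18.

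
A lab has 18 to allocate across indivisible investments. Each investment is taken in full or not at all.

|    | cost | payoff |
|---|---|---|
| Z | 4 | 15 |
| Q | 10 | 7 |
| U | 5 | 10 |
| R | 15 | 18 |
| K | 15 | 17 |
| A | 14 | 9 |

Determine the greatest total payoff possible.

25

Treat it as a binary knapsack problem.
Allowing fractional choices, the relaxed optimum would be about 35.8, but investments are indivisible.
Z + A: cost 4 + 14 = 18 ≤ 18, payoff 15 + 9 = 24.
Z + U: cost 4 + 5 = 9 ≤ 18, payoff 15 + 10 = 25.
Best is Z and U with total payoff 25.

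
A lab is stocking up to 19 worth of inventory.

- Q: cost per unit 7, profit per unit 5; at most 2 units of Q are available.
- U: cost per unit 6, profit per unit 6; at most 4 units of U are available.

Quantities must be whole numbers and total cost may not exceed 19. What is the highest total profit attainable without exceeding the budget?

U has the best ratio (6/6); taking only U gives at most 3×6 = 18 (stopped by the cost limit).
Optimal: 3×U: cost 18 ≤ 19, profit 3·6 = 18.

18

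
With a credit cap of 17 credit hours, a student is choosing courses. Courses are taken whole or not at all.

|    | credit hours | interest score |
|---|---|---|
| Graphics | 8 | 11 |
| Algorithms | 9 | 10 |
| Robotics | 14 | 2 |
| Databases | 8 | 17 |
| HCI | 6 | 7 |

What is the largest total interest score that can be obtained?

Allowing fractional choices, the relaxed optimum would be about 29.2, but courses are indivisible.
Algorithms + Databases: credit hours 9 + 8 = 17 ≤ 17, interest score 10 + 17 = 27.
Graphics + Databases: credit hours 8 + 8 = 16 ≤ 17, interest score 11 + 17 = 28.
Best is Graphics and Databases with total interest score 28.

28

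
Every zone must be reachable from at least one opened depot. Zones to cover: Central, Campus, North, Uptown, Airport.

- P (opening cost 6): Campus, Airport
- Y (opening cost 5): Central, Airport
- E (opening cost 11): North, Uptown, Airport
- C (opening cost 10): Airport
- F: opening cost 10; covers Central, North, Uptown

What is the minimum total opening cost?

16

The greedy cost-per-new-zone heuristic would pick Y, F, and P for 21, but a cheaper cover exists.
Choose P and F: together they cover Central, Campus, North, Uptown, Airport — every zone.
Total opening cost: 6 + 10 = 16.
No cover costs less than 16.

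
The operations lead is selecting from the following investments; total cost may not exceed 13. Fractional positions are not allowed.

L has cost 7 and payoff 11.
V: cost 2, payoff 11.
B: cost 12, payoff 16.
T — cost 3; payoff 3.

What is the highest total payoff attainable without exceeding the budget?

25

Allowing fractional choices, the relaxed optimum would be about 27.3, but investments are indivisible.
L + V + T: cost 7 + 2 + 3 = 12 ≤ 13, payoff 11 + 11 + 3 = 25.
L + V: cost 7 + 2 = 9 ≤ 13, payoff 11 + 11 = 22.
Best is L, V, and T with total payoff 25.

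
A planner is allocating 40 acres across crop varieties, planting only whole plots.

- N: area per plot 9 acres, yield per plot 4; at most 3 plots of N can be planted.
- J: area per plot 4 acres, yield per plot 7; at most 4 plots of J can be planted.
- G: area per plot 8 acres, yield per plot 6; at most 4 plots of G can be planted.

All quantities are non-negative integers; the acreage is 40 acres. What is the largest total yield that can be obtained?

46

4×J and 3×G: area 40 ≤ 40, yield 4·7 + 3·6 = 46.
4×J and 2×G: area 32 ≤ 40, yield 4·7 + 2·6 = 40.
Best is 46.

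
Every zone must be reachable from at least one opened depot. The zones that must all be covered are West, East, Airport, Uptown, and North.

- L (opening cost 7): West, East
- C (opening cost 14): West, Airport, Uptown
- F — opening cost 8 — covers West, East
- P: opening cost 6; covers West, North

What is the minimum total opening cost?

This is an integer covering problem.
Choose L, C, and P: together they cover West, East, Airport, Uptown, North — every zone.
Total opening cost: 7 + 14 + 6 = 27.
No cover costs less than 27.

27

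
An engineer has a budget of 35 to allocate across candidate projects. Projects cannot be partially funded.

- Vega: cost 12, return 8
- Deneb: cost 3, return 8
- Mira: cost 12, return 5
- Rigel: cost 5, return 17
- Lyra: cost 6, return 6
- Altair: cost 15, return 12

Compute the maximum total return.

45

Allowing fractional choices, the relaxed optimum would be about 47.0, but projects are indivisible.
Vega + Deneb + Rigel + Altair: cost 12 + 3 + 5 + 15 = 35 ≤ 35, return 8 + 8 + 17 + 12 = 45.
Deneb + Rigel + Lyra + Altair: cost 3 + 5 + 6 + 15 = 29 ≤ 35, return 8 + 17 + 6 + 12 = 43.
Deneb + Mira + Rigel + Altair: cost 3 + 12 + 5 + 15 = 35 ≤ 35, return 8 + 5 + 17 + 12 = 42.
Best is Vega, Deneb, Rigel, and Altair with total return 45.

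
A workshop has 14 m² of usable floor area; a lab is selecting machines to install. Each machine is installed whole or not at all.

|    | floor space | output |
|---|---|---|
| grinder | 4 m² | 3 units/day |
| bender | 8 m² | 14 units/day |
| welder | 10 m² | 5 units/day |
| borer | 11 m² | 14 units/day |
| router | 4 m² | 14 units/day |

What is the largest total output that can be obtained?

This is a 0-1 knapsack instance.
grinder + router: floor space 4 + 4 = 8 ≤ 14, output 3 + 14 = 17.
welder + router: floor space 10 + 4 = 14 ≤ 14, output 5 + 14 = 19.
bender + router: floor space 8 + 4 = 12 ≤ 14, output 14 + 14 = 28.
Best is bender and router with total output 28.

28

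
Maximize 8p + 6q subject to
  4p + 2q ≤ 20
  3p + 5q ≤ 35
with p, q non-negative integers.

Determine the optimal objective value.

48

Relaxing integrality, the LP optimum is 51.43 at (p,q) = (2.14, 5.71), which is not an integer point.
(p,q)=(3,4) is feasible, giving 48.
(p,q)=(2,5) is feasible, giving 46.
(p,q)=(1,6) is feasible, giving 44.
(p,q)=(3,3) is feasible, giving 42.
No feasible integer point exceeds 48.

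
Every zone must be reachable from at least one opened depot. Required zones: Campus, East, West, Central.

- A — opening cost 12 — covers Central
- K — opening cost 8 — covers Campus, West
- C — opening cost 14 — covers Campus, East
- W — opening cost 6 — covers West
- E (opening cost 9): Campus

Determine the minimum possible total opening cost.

This is an integer covering problem.
Choose A, C, and W: together they cover Campus, East, West, Central — every zone.
Total opening cost: 12 + 14 + 6 = 32.

32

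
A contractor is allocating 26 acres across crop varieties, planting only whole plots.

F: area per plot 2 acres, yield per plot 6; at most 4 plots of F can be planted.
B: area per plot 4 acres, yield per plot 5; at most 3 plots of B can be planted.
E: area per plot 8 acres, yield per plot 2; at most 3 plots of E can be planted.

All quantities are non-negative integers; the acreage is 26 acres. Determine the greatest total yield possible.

39

4×F, 2×B, and 1×E: area 24 ≤ 26, yield 4·6 + 2·5 + 1·2 = 36.
4×F and 3×B: area 20 ≤ 26, yield 4·6 + 3·5 = 39.
Best is 39.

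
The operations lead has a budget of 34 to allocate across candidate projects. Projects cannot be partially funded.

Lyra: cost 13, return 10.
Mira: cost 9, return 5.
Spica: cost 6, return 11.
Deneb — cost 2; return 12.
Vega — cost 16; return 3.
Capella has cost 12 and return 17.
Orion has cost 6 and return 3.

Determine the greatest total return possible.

Allowing fractional choices, the relaxed optimum would be about 50.6, but projects are indivisible.
Lyra + Spica + Deneb + Capella: cost 13 + 6 + 2 + 12 = 33 ≤ 34, return 10 + 11 + 12 + 17 = 50.
Mira + Spica + Deneb + Capella: cost 9 + 6 + 2 + 12 = 29 ≤ 34, return 5 + 11 + 12 + 17 = 45.
Best is Lyra, Spica, Deneb, and Capella with total return 50.

50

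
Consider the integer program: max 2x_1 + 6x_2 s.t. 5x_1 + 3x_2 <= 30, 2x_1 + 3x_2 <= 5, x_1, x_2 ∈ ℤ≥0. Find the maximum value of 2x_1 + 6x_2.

Relaxing integrality, the LP optimum is 10.00 at (x_1,x_2) = (0, 1.67), which is not an integer point.
(x_1,x_2)=(1,1): 5·1+3·1=8≤30, 2·1+3·1=5≤5, objective 8.
(x_1,x_2)=(0,1): 5·0+3·1=3≤30, 2·0+3·1=3≤5, objective 6.
(x_1,x_2)=(2,0): 5·2+3·0=10≤30, 2·2+3·0=4≤5, objective 4.
(x_1,x_2)=(1,0): 5·1+3·0=5≤30, 2·1+3·0=2≤5, objective 2.
No feasible integer point exceeds 8.

8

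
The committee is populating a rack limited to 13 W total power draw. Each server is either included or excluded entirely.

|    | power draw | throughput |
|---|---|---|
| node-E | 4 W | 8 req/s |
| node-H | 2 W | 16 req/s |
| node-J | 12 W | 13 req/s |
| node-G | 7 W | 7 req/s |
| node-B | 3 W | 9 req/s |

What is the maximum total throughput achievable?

33

Allowing fractional choices, the relaxed optimum would be about 37.3, but servers are indivisible.
node-H + node-G + node-B: power draw 2 + 7 + 3 = 12 ≤ 13, throughput 16 + 7 + 9 = 32.
node-E + node-H + node-B: power draw 4 + 2 + 3 = 9 ≤ 13, throughput 8 + 16 + 9 = 33.
node-E + node-H + node-G: power draw 4 + 2 + 7 = 13 ≤ 13, throughput 8 + 16 + 7 = 31.
Best is node-E, node-H, and node-B with total throughput 33.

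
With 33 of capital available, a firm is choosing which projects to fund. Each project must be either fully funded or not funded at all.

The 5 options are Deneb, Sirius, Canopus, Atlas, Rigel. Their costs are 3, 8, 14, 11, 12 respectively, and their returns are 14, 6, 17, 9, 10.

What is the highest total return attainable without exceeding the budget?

This is a 0-1 knapsack instance.
Take Deneb, Canopus, and Rigel: cost 3 + 14 + 12 = 29 ≤ 33, return 14 + 17 + 10 = 41.
No other feasible combination does better.

41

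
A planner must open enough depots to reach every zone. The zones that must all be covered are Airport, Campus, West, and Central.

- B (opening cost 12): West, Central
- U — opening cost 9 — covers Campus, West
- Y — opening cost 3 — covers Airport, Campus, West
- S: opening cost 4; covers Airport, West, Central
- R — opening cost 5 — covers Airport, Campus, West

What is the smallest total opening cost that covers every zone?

7

Choose Y and S: together they cover Airport, Campus, West, Central — every zone.
Total opening cost: 3 + 4 = 7.
No cover costs less than 7.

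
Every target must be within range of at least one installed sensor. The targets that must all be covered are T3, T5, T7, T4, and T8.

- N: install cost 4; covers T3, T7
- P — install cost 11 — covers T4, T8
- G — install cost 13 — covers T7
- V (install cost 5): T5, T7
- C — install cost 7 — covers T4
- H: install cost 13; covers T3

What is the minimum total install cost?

20

Choose N, P, and V: together they cover T3, T5, T7, T4, T8 — every target.
Total install cost: 4 + 11 + 5 = 20.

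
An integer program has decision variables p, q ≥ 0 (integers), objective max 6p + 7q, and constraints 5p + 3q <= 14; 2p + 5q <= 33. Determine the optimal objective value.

(p,q)=(0,4) is feasible, giving 28.
(p,q)=(1,3) is feasible, giving 27.
Maximum is 28 at (p,q)=(0,4).

28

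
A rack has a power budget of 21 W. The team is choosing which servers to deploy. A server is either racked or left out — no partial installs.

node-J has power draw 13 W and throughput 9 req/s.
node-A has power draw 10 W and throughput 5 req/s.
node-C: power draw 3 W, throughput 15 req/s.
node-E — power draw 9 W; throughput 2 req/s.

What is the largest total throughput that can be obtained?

24

Allowing fractional choices, the relaxed optimum would be about 26.5, but servers are indivisible.
node-J + node-C: power draw 13 + 3 = 16 ≤ 21, throughput 9 + 15 = 24.
node-A + node-C: power draw 10 + 3 = 13 ≤ 21, throughput 5 + 15 = 20.
Best is node-J and node-C with total throughput 24.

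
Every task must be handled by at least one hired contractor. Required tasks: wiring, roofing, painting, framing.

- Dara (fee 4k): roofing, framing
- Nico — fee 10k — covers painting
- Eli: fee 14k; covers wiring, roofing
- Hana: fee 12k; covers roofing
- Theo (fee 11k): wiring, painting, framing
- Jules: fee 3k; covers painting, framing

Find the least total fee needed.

15

This is an integer covering problem.
The greedy cost-per-new-task heuristic would pick Jules, Dara, and Theo for 18, but a cheaper cover exists.
Choose Dara and Theo: together they cover wiring, roofing, painting, framing — every task.
Total fee: 4 + 11 = 15.
No cover costs less than 15.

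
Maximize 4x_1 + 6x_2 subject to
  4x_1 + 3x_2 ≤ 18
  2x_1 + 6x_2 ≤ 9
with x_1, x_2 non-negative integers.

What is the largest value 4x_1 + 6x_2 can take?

16

(x_1,x_2)=(4,0) is feasible, giving 16.
(x_1,x_2)=(3,0) is feasible, giving 12.
Maximum is 16 at (x_1,x_2)=(4,0).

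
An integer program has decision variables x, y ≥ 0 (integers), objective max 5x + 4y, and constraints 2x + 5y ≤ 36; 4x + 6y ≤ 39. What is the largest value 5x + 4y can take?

The continuous relaxation peaks at (9.75, 0) with value 48.75; rounding to a feasible lattice point costs some objective.
(x,y)=(9,0): 2·9+5·0=18≤36, 4·9+6·0=36≤39, objective 45.
(x,y)=(8,1): 2·8+5·1=21≤36, 4·8+6·1=38≤39, objective 44.
(x,y)=(8,0): 2·8+5·0=16≤36, 4·8+6·0=32≤39, objective 40.
The best lattice point is (9,0), giving 45.

45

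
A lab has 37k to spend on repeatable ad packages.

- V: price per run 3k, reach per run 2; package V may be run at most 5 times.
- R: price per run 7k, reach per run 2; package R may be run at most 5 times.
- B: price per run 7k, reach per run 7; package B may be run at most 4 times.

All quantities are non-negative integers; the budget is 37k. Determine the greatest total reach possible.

3×V and 4×B: price 37 ≤ 37, reach 3·2 + 4·7 = 34.
2×V and 4×B: price 34 ≤ 37, reach 2·2 + 4·7 = 32.
Best is 34.

34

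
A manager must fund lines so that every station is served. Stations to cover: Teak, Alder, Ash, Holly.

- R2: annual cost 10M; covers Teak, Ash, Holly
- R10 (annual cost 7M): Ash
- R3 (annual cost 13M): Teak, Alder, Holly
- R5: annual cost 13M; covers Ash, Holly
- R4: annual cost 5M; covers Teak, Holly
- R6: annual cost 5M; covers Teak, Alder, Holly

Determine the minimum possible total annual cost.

Choose R10 and R6: together they cover Teak, Alder, Ash, Holly — every station.
Total annual cost: 7 + 5 = 12.
No cover costs less than 12.

12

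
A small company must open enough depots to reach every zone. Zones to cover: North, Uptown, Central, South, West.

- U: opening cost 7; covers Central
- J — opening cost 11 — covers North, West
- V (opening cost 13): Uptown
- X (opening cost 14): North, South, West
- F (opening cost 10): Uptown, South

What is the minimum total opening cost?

This is an integer covering problem.
The greedy cost-per-new-zone heuristic would pick X, U, and F for 31, but a cheaper cover exists.
Choose U, J, and F: together they cover North, Uptown, Central, South, West — every zone.
Total opening cost: 7 + 11 + 10 = 28.
No cover costs less than 28.

28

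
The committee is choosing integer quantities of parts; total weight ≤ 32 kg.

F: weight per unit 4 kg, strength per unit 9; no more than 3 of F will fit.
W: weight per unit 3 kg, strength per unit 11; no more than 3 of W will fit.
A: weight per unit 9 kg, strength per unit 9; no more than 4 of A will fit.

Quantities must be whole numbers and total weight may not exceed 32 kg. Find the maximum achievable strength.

69

Take 3×F, 3×W, and 1×A: weight 30 ≤ 32, strength 3·9 + 3·11 + 1·9 = 69.
W has the best ratio (11/3) and is taken to its limit of 3; remaining capacity is filled optimally with the others.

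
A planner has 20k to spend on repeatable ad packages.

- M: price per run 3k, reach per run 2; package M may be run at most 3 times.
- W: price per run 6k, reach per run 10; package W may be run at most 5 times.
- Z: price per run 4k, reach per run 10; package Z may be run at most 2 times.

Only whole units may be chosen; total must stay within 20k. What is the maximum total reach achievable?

40

This is a bounded integer knapsack.
Take 2×W and 2×Z: price 20 ≤ 20, reach 2·10 + 2·10 = 40.
Z has the best ratio (10/4) and is taken to its limit of 2; remaining capacity is filled optimally with the others.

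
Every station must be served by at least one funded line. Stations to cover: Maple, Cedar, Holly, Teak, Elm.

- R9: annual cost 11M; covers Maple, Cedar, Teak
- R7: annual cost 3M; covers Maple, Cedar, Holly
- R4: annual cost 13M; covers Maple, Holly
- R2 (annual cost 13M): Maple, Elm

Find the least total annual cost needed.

This is an integer covering problem.
Choose R9, R7, and R2: together they cover Maple, Cedar, Holly, Teak, Elm — every station.
Total annual cost: 11 + 3 + 13 = 27.

27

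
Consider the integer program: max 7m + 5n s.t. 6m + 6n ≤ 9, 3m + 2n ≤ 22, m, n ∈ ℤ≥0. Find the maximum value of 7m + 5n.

The continuous relaxation peaks at (1.5, 0) with value 10.50; rounding to a feasible lattice point costs some objective.
(m,n)=(1,0): 6·1+6·0=6≤9, 3·1+2·0=3≤22, objective 7.
(m,n)=(0,1): 6·0+6·1=6≤9, 3·0+2·1=2≤22, objective 5.
(m,n)=(0,0): 6·0+6·0=0≤9, 3·0+2·0=0≤22, objective 0.
The best lattice point is (1,0), giving 7.

7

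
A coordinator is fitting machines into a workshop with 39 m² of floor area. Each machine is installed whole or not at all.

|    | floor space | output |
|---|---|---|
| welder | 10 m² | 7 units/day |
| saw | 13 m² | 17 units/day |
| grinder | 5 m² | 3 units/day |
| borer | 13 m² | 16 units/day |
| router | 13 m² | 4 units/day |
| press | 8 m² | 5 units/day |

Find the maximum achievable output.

This is a 0-1 knapsack instance.
Allowing fractional choices, the relaxed optimum would be about 41.9, but machines are indivisible.
saw + borer + press: floor space 13 + 13 + 8 = 34 ≤ 39, output 17 + 16 + 5 = 38.
welder + saw + borer: floor space 10 + 13 + 13 = 36 ≤ 39, output 7 + 17 + 16 = 40.
saw + grinder + borer + press: floor space 13 + 5 + 13 + 8 = 39 ≤ 39, output 17 + 3 + 16 + 5 = 41.
Best is saw, grinder, borer, and press with total output 41.

41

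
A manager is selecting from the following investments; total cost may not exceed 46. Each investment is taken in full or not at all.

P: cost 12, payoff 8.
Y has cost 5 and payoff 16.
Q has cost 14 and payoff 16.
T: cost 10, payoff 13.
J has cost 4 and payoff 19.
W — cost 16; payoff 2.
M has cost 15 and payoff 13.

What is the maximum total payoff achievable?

Treat it as a binary knapsack problem.
Y + Q + T + J: cost 5 + 14 + 10 + 4 = 33 ≤ 46, payoff 16 + 16 + 13 + 19 = 64.
P + Y + T + J + M: cost 12 + 5 + 10 + 4 + 15 = 46 ≤ 46, payoff 8 + 16 + 13 + 19 + 13 = 69.
P + Y + Q + T + J: cost 12 + 5 + 14 + 10 + 4 = 45 ≤ 46, payoff 8 + 16 + 16 + 13 + 19 = 72.
Best is P, Y, Q, T, and J with total payoff 72.

72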